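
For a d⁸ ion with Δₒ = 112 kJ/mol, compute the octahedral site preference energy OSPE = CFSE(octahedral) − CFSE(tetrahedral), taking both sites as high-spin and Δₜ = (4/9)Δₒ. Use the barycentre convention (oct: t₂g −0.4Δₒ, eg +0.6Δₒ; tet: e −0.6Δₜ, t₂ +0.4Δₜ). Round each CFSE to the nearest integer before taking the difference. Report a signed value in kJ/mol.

In an octahedral site d⁸ (HS) is t2g^6 e_g^2, giving CFSE(oct) = -1.2Δₒ = -134 kJ/mol.
Tetrahedral e^4 t2^4 gives -0.8Δₜ = -0.8 × (4/9) × 112 = -40 kJ/mol.
OSPE = -134 − (-40) = -94 kJ/mol.

-94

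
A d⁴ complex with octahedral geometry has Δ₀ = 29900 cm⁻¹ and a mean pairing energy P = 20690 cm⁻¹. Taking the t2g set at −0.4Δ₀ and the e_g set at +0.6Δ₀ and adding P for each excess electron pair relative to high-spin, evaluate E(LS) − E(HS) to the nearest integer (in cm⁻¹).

High-spin: t2g^3 e_g^1, CFSE = -0.6Δ₀ = -17940 cm⁻¹.
Low-spin: t2g^4 e_g^0, orbital CFSE = -1.6Δ₀ = -47840 cm⁻¹; plus 1 excess pair × P = +20690 cm⁻¹; total -27150 cm⁻¹.
Thus E(LS) − E(HS) = -9210 cm⁻¹.

-9210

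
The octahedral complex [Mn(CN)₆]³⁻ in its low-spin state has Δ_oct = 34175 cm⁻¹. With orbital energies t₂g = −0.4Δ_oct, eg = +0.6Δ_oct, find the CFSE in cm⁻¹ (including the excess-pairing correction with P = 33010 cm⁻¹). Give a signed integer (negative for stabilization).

-21670

Each CN⁻ contributes -1; 6 × (-1) = -6. With overall charge -3, Mn is in the +3 oxidation state.
Mn³⁺: group 7, so d-count = 7 − 3 = 4.
Electron filling gives t₂g⁴ eg⁰.
Orbital CFSE = 4(-0.4) + 0(0.6) = -1.6Δ_oct = -1.6 × 34175 = -54680 cm⁻¹.
Pairing penalty: 1 pair vs 0 in the high-spin reference → 1 extra × P = 33010 cm⁻¹.
Overall CFSE = -54680 + 33010 = -21670 cm⁻¹.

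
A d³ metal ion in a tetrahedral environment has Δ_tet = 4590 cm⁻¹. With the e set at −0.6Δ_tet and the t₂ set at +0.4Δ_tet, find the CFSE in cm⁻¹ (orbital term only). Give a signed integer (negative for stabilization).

-3672

With tetrahedral geometry the complex is necessarily high-spin.
Electron filling gives e² t₂¹.
CFSE(orbital) = 2×(-0.6Δ_tet) + 1×(0.4Δ_tet) = -0.8Δ_tet; with Δ_tet = 4590 cm⁻¹ that is -3672 cm⁻¹.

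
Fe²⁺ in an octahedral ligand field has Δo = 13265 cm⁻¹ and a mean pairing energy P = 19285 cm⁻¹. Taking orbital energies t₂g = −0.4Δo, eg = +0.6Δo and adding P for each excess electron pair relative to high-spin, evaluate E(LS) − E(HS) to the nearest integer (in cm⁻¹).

12040

Fe is in group 8, so Fe²⁺ is d⁶ (8 − 2 = 6).
High-spin: t₂g⁴ eg², CFSE = -0.4Δo = -5306 cm⁻¹.
For low-spin the configuration is t₂g⁶ eg⁰: orbital energy -2.4 × 13265 = -31836 cm⁻¹, and 2 additional pairs relative to high-spin add 38570 cm⁻¹, giving 6734 cm⁻¹.
Thus E(LS) − E(HS) = 12040 cm⁻¹.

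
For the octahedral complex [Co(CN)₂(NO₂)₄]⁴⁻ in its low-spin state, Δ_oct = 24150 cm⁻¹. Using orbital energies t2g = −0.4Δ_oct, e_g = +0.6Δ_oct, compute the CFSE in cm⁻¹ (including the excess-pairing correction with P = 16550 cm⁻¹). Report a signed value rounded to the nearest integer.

-26920

Ligand charges: 2×(-1) from CN⁻ and 4×(-1) from NO₂⁻ sum to -6; with overall charge -4, Co is +2.
Co sits in group 9; removing 2 electrons leaves Co²⁺ with 9 − 2 = 7 d electrons.
Configuration: t2g^6 e_g^1.
The orbital stabilization is -1.8Δ_oct = -1.8 × 24150 = -43470 cm⁻¹.
Pairing penalty: 3 pairs vs 2 in the high-spin reference → 1 extra × P = 16550 cm⁻¹.
Combining: -43470 + 16550 = -26920 cm⁻¹.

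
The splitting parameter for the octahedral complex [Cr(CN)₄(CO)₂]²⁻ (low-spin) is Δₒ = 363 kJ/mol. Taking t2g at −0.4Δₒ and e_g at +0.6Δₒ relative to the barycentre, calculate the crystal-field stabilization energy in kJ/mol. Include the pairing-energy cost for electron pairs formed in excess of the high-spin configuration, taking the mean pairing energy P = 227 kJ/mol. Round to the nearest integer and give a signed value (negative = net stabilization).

Ligand charges: 4×(-1) from CN⁻ and 2×(+0) from CO sum to -4; with overall charge -2, Cr is +2.
Cr²⁺: group 6, so d-count = 6 − 2 = 4.
The d⁴ electrons fill as t2g^4 e_g^0.
CFSE(orbital) = 4×(-0.4Δₒ) + 0×(0.6Δₒ) = -1.6Δₒ; with Δₒ = 363 kJ/mol that is -581 kJ/mol.
Pairing penalty: 1 pair vs 0 in the high-spin reference → 1 extra × P = 227 kJ/mol.
Net CFSE = -581 + 227 = -354 kJ/mol.

-354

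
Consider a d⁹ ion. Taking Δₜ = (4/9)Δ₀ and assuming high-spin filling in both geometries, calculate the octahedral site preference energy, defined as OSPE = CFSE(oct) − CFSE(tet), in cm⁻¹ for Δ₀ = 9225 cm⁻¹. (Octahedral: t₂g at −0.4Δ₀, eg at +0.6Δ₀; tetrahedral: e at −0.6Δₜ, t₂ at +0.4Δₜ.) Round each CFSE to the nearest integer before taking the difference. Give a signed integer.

In an octahedral site d⁹ (HS) is t2g^6 e_g^3, giving CFSE(oct) = -0.6Δ₀ = -5535 cm⁻¹.
Tetrahedral: e^4 t2^5, CFSE = 4(−0.6) + 5(+0.4) = -0.4Δₜ = -0.4 × (4/9) × 9225 = -1640 cm⁻¹.
OSPE = -5535 − (-1640) = -3895 cm⁻¹.

-3895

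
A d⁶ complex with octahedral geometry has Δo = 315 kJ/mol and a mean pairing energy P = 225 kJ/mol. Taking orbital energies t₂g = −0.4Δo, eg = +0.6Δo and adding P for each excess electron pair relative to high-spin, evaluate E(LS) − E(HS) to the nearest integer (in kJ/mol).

High-spin: t₂g⁴ eg², CFSE = -0.4Δo = -126 kJ/mol.
For low-spin the configuration is t₂g⁶ eg⁰: orbital energy -2.4 × 315 = -756 kJ/mol, and 2 additional pairs relative to high-spin add 450 kJ/mol, giving -306 kJ/mol.
Thus E(LS) − E(HS) = -180 kJ/mol.

-180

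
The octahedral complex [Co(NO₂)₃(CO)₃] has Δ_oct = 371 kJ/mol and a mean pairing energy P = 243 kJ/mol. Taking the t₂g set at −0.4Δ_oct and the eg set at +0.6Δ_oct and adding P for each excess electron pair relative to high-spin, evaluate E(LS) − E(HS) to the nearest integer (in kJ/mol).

Ligand charges: 3×(-1) from NO₂⁻ and 3×(+0) from CO sum to -3; with overall charge +0, Co is +3.
Group 9 minus oxidation state +3 gives a d⁶ configuration for Co³⁺.
High-spin d⁶ fills as t₂g⁴ eg² with CFSE 4(−0.4) + 2(+0.6) = -0.4Δ_oct = -148 kJ/mol.
Low-spin: t₂g⁶ eg⁰, orbital CFSE = -2.4Δ_oct = -890 kJ/mol; plus 2 excess pairs × P = +486 kJ/mol; total -404 kJ/mol.
E(LS) − E(HS) = -404 − (-148) = -256 kJ/mol.

-256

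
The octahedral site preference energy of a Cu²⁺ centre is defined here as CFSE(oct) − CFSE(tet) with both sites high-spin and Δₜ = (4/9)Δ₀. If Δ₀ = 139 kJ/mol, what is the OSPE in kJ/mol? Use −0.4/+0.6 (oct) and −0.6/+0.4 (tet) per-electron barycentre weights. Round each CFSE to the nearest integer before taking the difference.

Cu is in group 11, so Cu²⁺ is d⁹ (11 − 2 = 9).
Octahedral high-spin t₂g⁶ eg³: CFSE = -0.6 × 139 = -83 kJ/mol.
Tetrahedral: e⁴ t₂⁵, CFSE = 4(−0.6) + 5(+0.4) = -0.4Δₜ = -0.4 × (4/9) × 139 = -25 kJ/mol.
OSPE = -83 − (-25) = -58 kJ/mol.

-58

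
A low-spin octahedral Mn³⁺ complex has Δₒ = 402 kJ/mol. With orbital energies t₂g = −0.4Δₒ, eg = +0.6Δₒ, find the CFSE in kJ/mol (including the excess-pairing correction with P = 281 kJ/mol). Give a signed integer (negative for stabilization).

-362

Group 7 minus oxidation state +3 gives a d⁴ configuration for Mn³⁺.
The d⁴ electrons fill as t₂g⁴ eg⁰.
Orbital CFSE = 4(-0.4) + 0(0.6) = -1.6Δₒ = -1.6 × 402 = -643 kJ/mol.
Relative to high-spin t₂g³ eg¹ (0 paired), the low-spin configuration has 1 additional pair, contributing +1 × 281 = +281 kJ/mol.
Overall CFSE = -643 + 281 = -362 kJ/mol.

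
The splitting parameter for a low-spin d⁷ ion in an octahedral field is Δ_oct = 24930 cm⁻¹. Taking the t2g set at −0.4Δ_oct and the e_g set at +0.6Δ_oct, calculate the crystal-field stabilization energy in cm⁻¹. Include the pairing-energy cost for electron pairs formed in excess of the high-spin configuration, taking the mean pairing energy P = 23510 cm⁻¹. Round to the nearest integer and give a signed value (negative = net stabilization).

-21364

Configuration: t2g^6 e_g^1.
Orbital CFSE = 6(-0.4) + 1(0.6) = -1.8Δ_oct = -1.8 × 24930 = -44874 cm⁻¹.
High-spin d⁷ would be t2g^5 e_g^2 with 2 pairs; low-spin has 3, so 1 excess pair costs +1P = +23510 cm⁻¹.
Overall CFSE = -44874 + 23510 = -21364 cm⁻¹.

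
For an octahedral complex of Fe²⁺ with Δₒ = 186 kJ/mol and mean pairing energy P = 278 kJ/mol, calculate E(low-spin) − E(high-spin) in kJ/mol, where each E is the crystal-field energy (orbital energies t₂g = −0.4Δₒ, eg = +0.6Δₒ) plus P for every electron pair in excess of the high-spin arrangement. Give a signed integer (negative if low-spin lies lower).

Fe²⁺: group 8, so d-count = 8 − 2 = 6.
High-spin: t₂g⁴ eg², CFSE = -0.4Δₒ = -74 kJ/mol.
For low-spin the configuration is t₂g⁶ eg⁰: orbital energy -2.4 × 186 = -446 kJ/mol, and 2 additional pairs relative to high-spin add 556 kJ/mol, giving 110 kJ/mol.
The difference is 110 − (-74) = 184 kJ/mol, so high-spin lies lower.

184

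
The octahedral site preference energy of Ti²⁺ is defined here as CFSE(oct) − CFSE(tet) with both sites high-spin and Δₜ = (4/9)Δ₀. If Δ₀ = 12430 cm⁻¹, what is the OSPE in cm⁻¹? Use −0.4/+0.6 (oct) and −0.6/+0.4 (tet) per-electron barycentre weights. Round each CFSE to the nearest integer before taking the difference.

Ti²⁺: group 4, so d-count = 4 − 2 = 2.
In an octahedral site d² (HS) is t₂g² eg⁰, giving CFSE(oct) = -0.8Δ₀ = -9944 cm⁻¹.
Tetrahedral e² t₂⁰ gives -1.2Δₜ = -1.2 × (4/9) × 12430 = -6629 cm⁻¹.
OSPE = -9944 − (-6629) = -3315 cm⁻¹.

-3315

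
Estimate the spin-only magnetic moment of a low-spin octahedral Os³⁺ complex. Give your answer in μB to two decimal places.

1.73 μB

Os³⁺: group 8, so d-count = 8 − 3 = 5.
Configuration: t₂g⁵ eg⁰ → 1 unpaired electron.
μ(spin-only) = √[1(1+2)] = √3 ≈ 1.73 μB.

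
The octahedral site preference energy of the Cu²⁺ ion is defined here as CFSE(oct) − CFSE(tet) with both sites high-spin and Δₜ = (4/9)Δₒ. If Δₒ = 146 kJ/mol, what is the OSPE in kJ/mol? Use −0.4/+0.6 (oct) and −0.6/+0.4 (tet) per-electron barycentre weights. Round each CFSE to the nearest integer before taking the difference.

Cu is in group 11, so Cu²⁺ is d⁹ (11 − 2 = 9).
In an octahedral site d⁹ (HS) is t₂g⁶ eg³, giving CFSE(oct) = -0.6Δₒ = -88 kJ/mol.
Tetrahedral: e⁴ t₂⁵, CFSE = 4(−0.6) + 5(+0.4) = -0.4Δₜ = -0.4 × (4/9) × 146 = -26 kJ/mol.
OSPE = -88 − (-26) = -62 kJ/mol.

-62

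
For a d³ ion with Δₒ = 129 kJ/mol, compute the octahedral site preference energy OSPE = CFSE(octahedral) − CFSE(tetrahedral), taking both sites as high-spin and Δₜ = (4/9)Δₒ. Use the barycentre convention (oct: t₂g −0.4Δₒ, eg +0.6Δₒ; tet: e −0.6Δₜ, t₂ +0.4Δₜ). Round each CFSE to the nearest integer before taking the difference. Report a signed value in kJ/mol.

Octahedral high-spin t2g^3 e_g^0: CFSE = -1.2 × 129 = -155 kJ/mol.
Tetrahedral: e^2 t2^1, CFSE = 2(−0.6) + 1(+0.4) = -0.8Δₜ = -0.8 × (4/9) × 129 = -46 kJ/mol.
OSPE = CFSE(oct) − CFSE(tet) = -155 − (-46) = -109 kJ/mol.

-109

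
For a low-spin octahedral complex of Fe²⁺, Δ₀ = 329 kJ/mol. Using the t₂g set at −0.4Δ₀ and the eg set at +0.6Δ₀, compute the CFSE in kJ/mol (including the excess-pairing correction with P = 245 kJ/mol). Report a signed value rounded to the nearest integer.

Fe is in group 8, so Fe²⁺ is d⁶ (8 − 2 = 6).
Configuration: t₂g⁶ eg⁰.
CFSE(orbital) = 6×(-0.4Δ₀) + 0×(0.6Δ₀) = -2.4Δ₀; with Δ₀ = 329 kJ/mol that is -790 kJ/mol.
Pairing penalty: 3 pairs vs 1 in the high-spin reference → 2 extra × P = 490 kJ/mol.
Overall CFSE = -790 + 490 = -300 kJ/mol.

-300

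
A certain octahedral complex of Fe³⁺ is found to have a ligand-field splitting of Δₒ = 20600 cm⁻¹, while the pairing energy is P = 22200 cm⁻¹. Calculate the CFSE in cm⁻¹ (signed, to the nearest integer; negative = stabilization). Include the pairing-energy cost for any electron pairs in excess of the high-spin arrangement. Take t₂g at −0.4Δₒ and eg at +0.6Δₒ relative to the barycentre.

Group 8 minus oxidation state +3 gives a d⁵ configuration for Fe³⁺.
Here Δₒ < P (20600 < 22200), so the high-spin state is favoured.
Filling d⁵ accordingly: t₂g³ eg².
Orbital CFSE = 0.0Δₒ = 0.0 × 20600 = 0 cm⁻¹.
High-spin has no excess pairs, so no pairing correction applies.

0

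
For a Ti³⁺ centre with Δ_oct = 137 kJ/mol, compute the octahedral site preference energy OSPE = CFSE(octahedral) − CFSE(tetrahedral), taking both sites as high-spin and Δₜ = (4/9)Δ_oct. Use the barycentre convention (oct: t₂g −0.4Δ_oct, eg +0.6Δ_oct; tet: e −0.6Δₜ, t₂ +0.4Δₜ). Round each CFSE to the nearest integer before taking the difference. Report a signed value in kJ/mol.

-18

Ti sits in group 4; removing 3 electrons leaves Ti³⁺ with 4 − 3 = 1 d electrons.
In an octahedral site d¹ (HS) is t₂g¹ eg⁰, giving CFSE(oct) = -0.4Δ_oct = -55 kJ/mol.
Tetrahedral: e¹ t₂⁰, CFSE = 1(−0.6) + 0(+0.4) = -0.6Δₜ = -0.6 × (4/9) × 137 = -37 kJ/mol.
OSPE = CFSE(oct) − CFSE(tet) = -55 − (-37) = -18 kJ/mol.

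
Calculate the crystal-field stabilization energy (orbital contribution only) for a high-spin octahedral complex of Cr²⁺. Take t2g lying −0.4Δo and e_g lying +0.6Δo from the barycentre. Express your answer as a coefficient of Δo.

Group 6 minus oxidation state +2 gives a d⁴ configuration for Cr²⁺.
Configuration: t2g^3 e_g^1.
CFSE = 3(-0.4Δo) + 1(0.6Δo) = -1.2Δo + 0.6Δo = -0.6Δo.

-0.6 Δo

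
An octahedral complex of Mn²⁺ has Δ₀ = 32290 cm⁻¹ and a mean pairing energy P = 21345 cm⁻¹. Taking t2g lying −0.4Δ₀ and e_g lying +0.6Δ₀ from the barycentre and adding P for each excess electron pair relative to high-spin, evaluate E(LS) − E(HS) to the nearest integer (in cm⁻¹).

Group 7 minus oxidation state +2 gives a d⁵ configuration for Mn²⁺.
In the high-spin limit (t2g^3 e_g^2) the orbital term is 0.0Δ₀ = 0 cm⁻¹, with no excess pairing.
Low-spin t2g^5 e_g^0 gives -2.0Δ₀ = -64580 cm⁻¹, but forming 2 extra pairs costs 2P = 42690 cm⁻¹, so E(LS) = -64580 + 42690 = -21890 cm⁻¹.
E(LS) − E(HS) = -21890 − (0) = -21890 cm⁻¹.

-21890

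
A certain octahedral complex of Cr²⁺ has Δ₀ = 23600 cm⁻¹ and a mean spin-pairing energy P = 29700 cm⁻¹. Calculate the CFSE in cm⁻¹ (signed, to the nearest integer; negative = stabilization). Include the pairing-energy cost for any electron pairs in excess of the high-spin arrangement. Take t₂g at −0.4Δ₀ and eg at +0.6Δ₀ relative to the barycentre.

Group 6 minus oxidation state +2 gives a d⁴ configuration for Cr²⁺.
Here Δ₀ < P (23600 < 29700), so the high-spin state is favoured.
That gives t₂g³ eg¹.
Orbital CFSE = -0.6Δ₀ = -0.6 × 23600 = -14160 cm⁻¹.
High-spin has no excess pairs, so no pairing correction applies.

-14160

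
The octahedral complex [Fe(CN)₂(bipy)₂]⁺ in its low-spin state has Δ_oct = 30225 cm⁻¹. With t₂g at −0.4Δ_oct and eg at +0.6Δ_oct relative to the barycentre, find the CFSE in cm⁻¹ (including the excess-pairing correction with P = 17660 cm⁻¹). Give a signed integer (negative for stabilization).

-25130

Ligand charges: 2×(-1) from CN⁻ and 2×(+0) from bipy sum to -2; with overall charge +1, Fe is +3.
Fe³⁺: group 8, so d-count = 8 − 3 = 5.
Configuration: t₂g⁵ eg⁰.
Orbital CFSE = 5(-0.4) + 0(0.6) = -2.0Δ_oct = -2.0 × 30225 = -60450 cm⁻¹.
Pairing penalty: 2 pairs vs 0 in the high-spin reference → 2 extra × P = 35320 cm⁻¹.
Net CFSE = -60450 + 35320 = -25130 cm⁻¹.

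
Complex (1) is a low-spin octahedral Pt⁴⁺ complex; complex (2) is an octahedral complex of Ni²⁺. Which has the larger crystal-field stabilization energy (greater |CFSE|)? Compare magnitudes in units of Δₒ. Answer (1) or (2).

(1)

(1): Pt⁴⁺: group 10, so d-count = 10 − 4 = 6; t2g^6 e_g^0, CFSE = -2.4Δₒ.
(2): Ni²⁺: group 10, so d-count = 10 − 2 = 8; t2g^6 e_g^2, CFSE = -1.2Δₒ.
So (1) has the larger |CFSE|.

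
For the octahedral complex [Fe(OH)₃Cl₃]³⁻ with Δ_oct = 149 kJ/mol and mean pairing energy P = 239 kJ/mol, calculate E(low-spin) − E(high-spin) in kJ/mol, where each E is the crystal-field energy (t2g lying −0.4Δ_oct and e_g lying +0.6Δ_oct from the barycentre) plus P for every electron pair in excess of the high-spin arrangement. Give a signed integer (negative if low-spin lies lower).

Ligand charges: 3×(-1) from OH⁻ and 3×(-1) from Cl⁻ sum to -6; with overall charge -3, Fe is +3.
Fe sits in group 8; removing 3 electrons leaves Fe³⁺ with 8 − 3 = 5 d electrons.
In the high-spin limit (t2g^3 e_g^2) the orbital term is 0.0Δ_oct = 0 kJ/mol, with no excess pairing.
Low-spin t2g^5 e_g^0 gives -2.0Δ_oct = -298 kJ/mol, but forming 2 extra pairs costs 2P = 478 kJ/mol, so E(LS) = -298 + 478 = 180 kJ/mol.
Thus E(LS) − E(HS) = 180 kJ/mol.

180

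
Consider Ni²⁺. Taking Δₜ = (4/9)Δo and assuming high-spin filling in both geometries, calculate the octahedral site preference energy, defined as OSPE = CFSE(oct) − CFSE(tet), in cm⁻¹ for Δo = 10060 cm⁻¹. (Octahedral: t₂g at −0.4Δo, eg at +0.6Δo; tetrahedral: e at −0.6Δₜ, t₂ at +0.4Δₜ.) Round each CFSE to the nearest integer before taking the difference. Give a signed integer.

-8495

Ni sits in group 10; removing 2 electrons leaves Ni²⁺ with 10 − 2 = 8 d electrons.
Octahedral high-spin t₂g⁶ eg²: CFSE = -1.2 × 10060 = -12072 cm⁻¹.
Tetrahedral: e⁴ t₂⁴, CFSE = 4(−0.6) + 4(+0.4) = -0.8Δₜ = -0.8 × (4/9) × 10060 = -3577 cm⁻¹.
OSPE = CFSE(oct) − CFSE(tet) = -12072 − (-3577) = -8495 cm⁻¹.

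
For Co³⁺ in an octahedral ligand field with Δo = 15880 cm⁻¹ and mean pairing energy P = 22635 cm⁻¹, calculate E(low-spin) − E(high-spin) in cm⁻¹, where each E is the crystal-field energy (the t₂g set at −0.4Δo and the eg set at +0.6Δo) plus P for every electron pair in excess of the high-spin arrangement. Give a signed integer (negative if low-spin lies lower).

Co is in group 9, so Co³⁺ is d⁶ (9 − 3 = 6).
In the high-spin limit (t₂g⁴ eg²) the orbital term is -0.4Δo = -6352 cm⁻¹, with no excess pairing.
Low-spin t₂g⁶ eg⁰ gives -2.4Δo = -38112 cm⁻¹, but forming 2 extra pairs costs 2P = 45270 cm⁻¹, so E(LS) = -38112 + 45270 = 7158 cm⁻¹.
Thus E(LS) − E(HS) = 13510 cm⁻¹.

13510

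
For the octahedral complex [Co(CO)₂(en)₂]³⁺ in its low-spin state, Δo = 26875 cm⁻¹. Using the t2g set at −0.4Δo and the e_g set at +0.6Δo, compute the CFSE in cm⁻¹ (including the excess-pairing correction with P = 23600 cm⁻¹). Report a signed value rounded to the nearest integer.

Ligand charges: 2×(+0) from CO and 2×(+0) from en sum to +0; with overall charge +3, Co is +3.
Group 9 minus oxidation state +3 gives a d⁶ configuration for Co³⁺.
Electron filling gives t2g^6 e_g^0.
Orbital CFSE = 6(-0.4) + 0(0.6) = -2.4Δo = -2.4 × 26875 = -64500 cm⁻¹.
Relative to high-spin t2g^4 e_g^2 (1 paired), the low-spin configuration has 2 additional pairs, contributing +2 × 23600 = +47200 cm⁻¹.
Overall CFSE = -64500 + 47200 = -17300 cm⁻¹.

-17300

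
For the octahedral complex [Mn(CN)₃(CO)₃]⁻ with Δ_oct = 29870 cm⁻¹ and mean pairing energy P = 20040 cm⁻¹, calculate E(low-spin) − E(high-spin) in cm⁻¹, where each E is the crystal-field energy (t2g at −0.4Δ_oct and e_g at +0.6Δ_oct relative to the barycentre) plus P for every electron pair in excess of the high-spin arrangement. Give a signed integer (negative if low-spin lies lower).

-19660

Ligand charges: 3×(-1) from CN⁻ and 3×(+0) from CO sum to -3; with overall charge -1, Mn is +2.
Mn is in group 7, so Mn²⁺ is d⁵ (7 − 2 = 5).
High-spin d⁵ fills as t2g^3 e_g^2 with CFSE 3(−0.4) + 2(+0.6) = 0.0Δ_oct = 0 cm⁻¹.
Low-spin t2g^5 e_g^0 gives -2.0Δ_oct = -59740 cm⁻¹, but forming 2 extra pairs costs 2P = 40080 cm⁻¹, so E(LS) = -59740 + 40080 = -19660 cm⁻¹.
E(LS) − E(HS) = -19660 − (0) = -19660 cm⁻¹.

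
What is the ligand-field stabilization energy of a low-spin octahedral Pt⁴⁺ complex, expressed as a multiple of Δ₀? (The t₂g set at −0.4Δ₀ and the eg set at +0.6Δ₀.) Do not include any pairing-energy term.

Pt is in group 10, so Pt⁴⁺ is d⁶ (10 − 4 = 6).
Configuration: t₂g⁶ eg⁰.
CFSE = 6(-0.4Δ₀) + 0(0.6Δ₀) = -2.4Δ₀ + 0.0Δ₀ = -2.4Δ₀.

-2.4 Δ₀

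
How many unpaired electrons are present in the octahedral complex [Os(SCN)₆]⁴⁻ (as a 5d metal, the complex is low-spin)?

Each SCN⁻ contributes -1; 6 × (-1) = -6. With overall charge -4, Os is in the +2 oxidation state.
Os²⁺: group 8, so d-count = 8 − 2 = 6.
Configuration: t₂g⁶ eg⁰, giving 0 unpaired electrons.

0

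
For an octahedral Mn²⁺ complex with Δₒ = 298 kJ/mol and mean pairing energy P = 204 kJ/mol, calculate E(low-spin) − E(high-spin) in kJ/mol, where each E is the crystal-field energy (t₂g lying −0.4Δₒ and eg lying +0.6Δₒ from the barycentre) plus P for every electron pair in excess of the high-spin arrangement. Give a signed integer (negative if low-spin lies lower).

-188

Group 7 minus oxidation state +2 gives a d⁵ configuration for Mn²⁺.
In the high-spin limit (t₂g³ eg²) the orbital term is 0.0Δₒ = 0 kJ/mol, with no excess pairing.
Low-spin t₂g⁵ eg⁰ gives -2.0Δₒ = -596 kJ/mol, but forming 2 extra pairs costs 2P = 408 kJ/mol, so E(LS) = -596 + 408 = -188 kJ/mol.
The difference is -188 − (0) = -188 kJ/mol, so low-spin lies lower.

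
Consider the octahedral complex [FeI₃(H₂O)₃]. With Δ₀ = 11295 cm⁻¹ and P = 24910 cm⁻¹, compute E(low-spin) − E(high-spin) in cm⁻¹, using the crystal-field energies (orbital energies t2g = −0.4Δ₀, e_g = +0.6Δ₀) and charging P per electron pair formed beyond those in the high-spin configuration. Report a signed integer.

Ligand charges: 3×(-1) from I⁻ and 3×(+0) from H₂O sum to -3; with overall charge +0, Fe is +3.
Fe sits in group 8; removing 3 electrons leaves Fe³⁺ with 8 − 3 = 5 d electrons.
High-spin d⁵ fills as t2g^3 e_g^2 with CFSE 3(−0.4) + 2(+0.6) = 0.0Δ₀ = 0 cm⁻¹.
Low-spin: t2g^5 e_g^0, orbital CFSE = -2.0Δ₀ = -22590 cm⁻¹; plus 2 excess pairs × P = +49820 cm⁻¹; total 27230 cm⁻¹.
E(LS) − E(HS) = 27230 − (0) = 27230 cm⁻¹.

27230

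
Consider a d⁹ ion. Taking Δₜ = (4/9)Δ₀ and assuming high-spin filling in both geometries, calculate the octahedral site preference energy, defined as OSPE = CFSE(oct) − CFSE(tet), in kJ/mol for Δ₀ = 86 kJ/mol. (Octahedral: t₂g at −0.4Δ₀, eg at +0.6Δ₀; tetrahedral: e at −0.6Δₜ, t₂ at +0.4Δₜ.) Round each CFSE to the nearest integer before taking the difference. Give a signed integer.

Octahedral high-spin t2g^6 e_g^3: CFSE = -0.6 × 86 = -52 kJ/mol.
Tetrahedral e^4 t2^5 gives -0.4Δₜ = -0.4 × (4/9) × 86 = -15 kJ/mol.
OSPE = CFSE(oct) − CFSE(tet) = -52 − (-15) = -37 kJ/mol.

-37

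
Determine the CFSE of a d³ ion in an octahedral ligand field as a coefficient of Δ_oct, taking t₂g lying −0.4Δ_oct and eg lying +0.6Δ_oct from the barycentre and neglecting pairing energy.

Configuration: t₂g³ eg⁰.
CFSE = 3(-0.4Δ_oct) + 0(0.6Δ_oct) = -1.2Δ_oct + 0.0Δ_oct = -1.2Δ_oct.

-1.2 Δ_oct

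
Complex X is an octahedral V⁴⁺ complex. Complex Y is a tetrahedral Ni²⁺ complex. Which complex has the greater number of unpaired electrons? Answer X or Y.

Y

X: V⁴⁺: group 5, so d-count = 5 − 4 = 1; t₂g¹ eg⁰ → 1 unpaired.
Y: Ni sits in group 10; removing 2 electrons leaves Ni²⁺ with 10 − 2 = 8 d electrons; With tetrahedral geometry the complex is necessarily high-spin; e⁴ t₂⁴ → 2 unpaired.
So Y has more unpaired electrons.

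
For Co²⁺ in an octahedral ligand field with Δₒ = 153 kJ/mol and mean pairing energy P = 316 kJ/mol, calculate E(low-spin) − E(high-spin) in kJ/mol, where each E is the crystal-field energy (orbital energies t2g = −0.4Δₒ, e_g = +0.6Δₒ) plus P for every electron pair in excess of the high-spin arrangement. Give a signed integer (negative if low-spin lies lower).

Group 9 minus oxidation state +2 gives a d⁷ configuration for Co²⁺.
High-spin: t2g^5 e_g^2, CFSE = -0.8Δₒ = -122 kJ/mol.
For low-spin the configuration is t2g^6 e_g^1: orbital energy -1.8 × 153 = -275 kJ/mol, and 1 additional pair relative to high-spin adds 316 kJ/mol, giving 41 kJ/mol.
E(LS) − E(HS) = 41 − (-122) = 163 kJ/mol.

163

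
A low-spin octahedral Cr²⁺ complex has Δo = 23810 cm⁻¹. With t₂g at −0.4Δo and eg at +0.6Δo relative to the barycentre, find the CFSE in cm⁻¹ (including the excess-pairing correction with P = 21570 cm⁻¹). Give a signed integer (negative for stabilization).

Group 6 minus oxidation state +2 gives a d⁴ configuration for Cr²⁺.
Configuration: t₂g⁴ eg⁰.
The orbital stabilization is -1.6Δo = -1.6 × 23810 = -38096 cm⁻¹.
Pairing penalty: 1 pair vs 0 in the high-spin reference → 1 extra × P = 21570 cm⁻¹.
Net CFSE = -38096 + 21570 = -16526 cm⁻¹.

-16526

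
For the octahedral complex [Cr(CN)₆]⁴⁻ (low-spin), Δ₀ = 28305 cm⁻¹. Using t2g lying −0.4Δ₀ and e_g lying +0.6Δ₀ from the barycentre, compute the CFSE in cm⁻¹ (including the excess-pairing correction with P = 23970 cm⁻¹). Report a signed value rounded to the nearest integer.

Each CN⁻ contributes -1; 6 × (-1) = -6. With overall charge -4, Cr is in the +2 oxidation state.
Cr sits in group 6; removing 2 electrons leaves Cr²⁺ with 6 − 2 = 4 d electrons.
Configuration: t2g^4 e_g^0.
Orbital CFSE = 4(-0.4) + 0(0.6) = -1.6Δ₀ = -1.6 × 28305 = -45288 cm⁻¹.
Relative to high-spin t2g^3 e_g^1 (0 paired), the low-spin configuration has 1 additional pair, contributing +1 × 23970 = +23970 cm⁻¹.
Overall CFSE = -45288 + 23970 = -21318 cm⁻¹.

-21318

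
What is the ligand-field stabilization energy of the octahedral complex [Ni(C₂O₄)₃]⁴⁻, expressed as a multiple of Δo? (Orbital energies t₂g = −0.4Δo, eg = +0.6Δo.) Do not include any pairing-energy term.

-1.2 Δo

Each C₂O₄²⁻ contributes -2; 3 × (-2) = -6. With overall charge -4, Ni is in the +2 oxidation state.
Ni²⁺: group 10, so d-count = 10 − 2 = 8.
For octahedral d⁸ the high- and low-spin configurations coincide.
Configuration: t₂g⁶ eg².
CFSE = 6(-0.4Δo) + 2(0.6Δo) = -2.4Δo + 1.2Δo = -1.2Δo.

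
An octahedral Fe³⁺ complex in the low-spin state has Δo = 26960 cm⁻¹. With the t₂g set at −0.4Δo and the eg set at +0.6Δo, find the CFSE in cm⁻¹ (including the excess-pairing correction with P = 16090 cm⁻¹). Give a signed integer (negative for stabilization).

-21740

Group 8 minus oxidation state +3 gives a d⁵ configuration for Fe³⁺.
The d⁵ electrons fill as t₂g⁵ eg⁰.
Orbital CFSE = 5(-0.4) + 0(0.6) = -2.0Δo = -2.0 × 26960 = -53920 cm⁻¹.
Relative to high-spin t₂g³ eg² (0 paired), the low-spin configuration has 2 additional pairs, contributing +2 × 16090 = +32180 cm⁻¹.
Overall CFSE = -53920 + 32180 = -21740 cm⁻¹.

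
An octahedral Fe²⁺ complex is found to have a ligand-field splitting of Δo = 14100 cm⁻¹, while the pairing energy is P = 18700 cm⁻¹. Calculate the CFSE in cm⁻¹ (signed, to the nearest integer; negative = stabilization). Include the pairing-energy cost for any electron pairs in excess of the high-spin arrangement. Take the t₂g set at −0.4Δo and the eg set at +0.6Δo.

-5640

Fe is in group 8, so Fe²⁺ is d⁶ (8 − 2 = 6).
Here Δo < P (14100 < 18700), so the high-spin state is favoured.
Configuration: t₂g⁴ eg².
Orbital CFSE = -0.4Δo = -0.4 × 14100 = -5640 cm⁻¹.
High-spin has no excess pairs, so no pairing correction applies.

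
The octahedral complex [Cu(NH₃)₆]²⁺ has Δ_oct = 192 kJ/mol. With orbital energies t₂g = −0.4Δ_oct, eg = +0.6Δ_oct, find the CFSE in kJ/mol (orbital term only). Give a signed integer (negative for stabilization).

NH₃ is neutral, so the +2 overall charge sits on Cu: oxidation state +2.
Cu sits in group 11; removing 2 electrons leaves Cu²⁺ with 11 − 2 = 9 d electrons.
For octahedral d⁹ the high- and low-spin configurations coincide.
Electron filling gives t₂g⁶ eg³.
The orbital stabilization is -0.6Δ_oct = -0.6 × 192 = -115 kJ/mol.

-115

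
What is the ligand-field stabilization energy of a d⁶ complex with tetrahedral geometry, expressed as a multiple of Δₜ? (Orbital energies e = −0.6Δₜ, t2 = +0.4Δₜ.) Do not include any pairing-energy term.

-0.6 Δₜ

Tetrahedral fields are weak (Δₜ ≈ 4/9 Δₒ), so electrons fill high-spin.
Configuration: e^3 t2^3.
CFSE = 3(-0.6Δₜ) + 3(0.4Δₜ) = -1.8Δₜ + 1.2Δₜ = -0.6Δₜ.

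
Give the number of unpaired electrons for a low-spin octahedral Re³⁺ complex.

Group 7 minus oxidation state +3 gives a d⁴ configuration for Re³⁺.
Configuration: t2g^4 e_g^0, giving 2 unpaired electrons.

2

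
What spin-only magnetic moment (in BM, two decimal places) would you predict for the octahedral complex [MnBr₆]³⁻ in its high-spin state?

Each Br⁻ contributes -1; 6 × (-1) = -6. With overall charge -3, Mn is in the +3 oxidation state.
Mn is in group 7, so Mn³⁺ is d⁴ (7 − 3 = 4).
Configuration: t₂g³ eg¹ → 4 unpaired electrons.
μ(spin-only) = √[4(4+2)] = √24 ≈ 4.90 BM.

4.90 BM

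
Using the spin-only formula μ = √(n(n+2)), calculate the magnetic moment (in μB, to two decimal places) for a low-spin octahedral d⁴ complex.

2.83 μB

Configuration: t₂g⁴ eg⁰ → 2 unpaired electrons.
μ(spin-only) = √[2(2+2)] = √8 ≈ 2.83 μB.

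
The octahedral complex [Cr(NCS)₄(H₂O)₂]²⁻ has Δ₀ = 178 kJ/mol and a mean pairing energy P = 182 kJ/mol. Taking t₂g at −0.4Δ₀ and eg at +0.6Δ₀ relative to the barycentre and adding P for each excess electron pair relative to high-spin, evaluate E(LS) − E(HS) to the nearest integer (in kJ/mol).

Ligand charges: 4×(-1) from NCS⁻ and 2×(+0) from H₂O sum to -4; with overall charge -2, Cr is +2.
Cr sits in group 6; removing 2 electrons leaves Cr²⁺ with 6 − 2 = 4 d electrons.
High-spin d⁴ fills as t₂g³ eg¹ with CFSE 3(−0.4) + 1(+0.6) = -0.6Δ₀ = -107 kJ/mol.
Low-spin: t₂g⁴ eg⁰, orbital CFSE = -1.6Δ₀ = -285 kJ/mol; plus 1 excess pair × P = +182 kJ/mol; total -103 kJ/mol.
Thus E(LS) − E(HS) = 4 kJ/mol.

4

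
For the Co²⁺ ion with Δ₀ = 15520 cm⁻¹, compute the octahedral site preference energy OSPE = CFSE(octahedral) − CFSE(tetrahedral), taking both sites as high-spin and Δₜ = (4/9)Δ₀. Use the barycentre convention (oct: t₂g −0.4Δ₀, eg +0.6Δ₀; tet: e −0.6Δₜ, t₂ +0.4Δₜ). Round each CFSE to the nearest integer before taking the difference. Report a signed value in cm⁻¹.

-4139

Co²⁺: group 9, so d-count = 9 − 2 = 7.
Octahedral (high-spin): t₂g⁵ eg², CFSE = 5(−0.4) + 2(+0.6) = -0.8Δ₀ = -0.8 × 15520 = -12416 cm⁻¹.
Tetrahedral: e⁴ t₂³, CFSE = 4(−0.6) + 3(+0.4) = -1.2Δₜ = -1.2 × (4/9) × 15520 = -8277 cm⁻¹.
OSPE = -12416 − (-8277) = -4139 cm⁻¹.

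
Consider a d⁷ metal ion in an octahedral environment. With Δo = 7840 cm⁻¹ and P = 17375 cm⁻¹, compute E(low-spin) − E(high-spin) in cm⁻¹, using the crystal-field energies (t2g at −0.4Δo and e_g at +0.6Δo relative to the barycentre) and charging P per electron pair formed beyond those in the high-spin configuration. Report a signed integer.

High-spin d⁷ fills as t2g^5 e_g^2 with CFSE 5(−0.4) + 2(+0.6) = -0.8Δo = -6272 cm⁻¹.
For low-spin the configuration is t2g^6 e_g^1: orbital energy -1.8 × 7840 = -14112 cm⁻¹, and 1 additional pair relative to high-spin adds 17375 cm⁻¹, giving 3263 cm⁻¹.
Thus E(LS) − E(HS) = 9535 cm⁻¹.

9535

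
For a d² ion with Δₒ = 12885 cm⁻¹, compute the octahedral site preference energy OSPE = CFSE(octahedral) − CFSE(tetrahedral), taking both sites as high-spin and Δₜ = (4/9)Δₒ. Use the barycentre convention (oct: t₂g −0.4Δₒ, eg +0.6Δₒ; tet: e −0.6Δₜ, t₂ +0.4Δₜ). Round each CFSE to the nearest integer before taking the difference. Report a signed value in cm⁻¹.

Octahedral high-spin t₂g² eg⁰: CFSE = -0.8 × 12885 = -10308 cm⁻¹.
In a tetrahedral site the filling is e² t₂⁰: CFSE(tet) = -1.2Δₜ = -1.2 × (4/9)(12885) = -6872 cm⁻¹.
Subtracting, OSPE = -10308 − (-6872) = -3436 cm⁻¹.

-3436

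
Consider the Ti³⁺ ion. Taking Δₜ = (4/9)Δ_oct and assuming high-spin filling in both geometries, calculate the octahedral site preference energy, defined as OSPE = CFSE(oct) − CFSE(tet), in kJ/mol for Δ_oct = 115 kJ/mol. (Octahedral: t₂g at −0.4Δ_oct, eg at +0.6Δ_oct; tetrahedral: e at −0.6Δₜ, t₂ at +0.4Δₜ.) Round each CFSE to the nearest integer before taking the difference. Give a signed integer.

Ti is in group 4, so Ti³⁺ is d¹ (4 − 3 = 1).
Octahedral (high-spin): t₂g¹ eg⁰, CFSE = 1(−0.4) + 0(+0.6) = -0.4Δ_oct = -0.4 × 115 = -46 kJ/mol.
Tetrahedral e¹ t₂⁰ gives -0.6Δₜ = -0.6 × (4/9) × 115 = -31 kJ/mol.
OSPE = -46 − (-31) = -15 kJ/mol.

-15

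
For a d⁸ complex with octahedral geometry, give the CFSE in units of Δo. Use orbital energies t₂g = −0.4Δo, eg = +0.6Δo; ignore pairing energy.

-1.2 Δo

Configuration: t₂g⁶ eg².
CFSE = 6(-0.4Δo) + 2(0.6Δo) = -2.4Δo + 1.2Δo = -1.2Δo.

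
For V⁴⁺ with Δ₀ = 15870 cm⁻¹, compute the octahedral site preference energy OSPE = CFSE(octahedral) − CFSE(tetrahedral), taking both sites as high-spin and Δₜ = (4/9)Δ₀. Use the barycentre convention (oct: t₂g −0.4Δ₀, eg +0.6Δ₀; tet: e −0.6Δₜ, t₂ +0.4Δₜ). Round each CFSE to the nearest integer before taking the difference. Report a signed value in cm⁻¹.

-2116

V sits in group 5; removing 4 electrons leaves V⁴⁺ with 5 − 4 = 1 d electrons.
In an octahedral site d¹ (HS) is t₂g¹ eg⁰, giving CFSE(oct) = -0.4Δ₀ = -6348 cm⁻¹.
In a tetrahedral site the filling is e¹ t₂⁰: CFSE(tet) = -0.6Δₜ = -0.6 × (4/9)(15870) = -4232 cm⁻¹.
Subtracting, OSPE = -6348 − (-4232) = -2116 cm⁻¹.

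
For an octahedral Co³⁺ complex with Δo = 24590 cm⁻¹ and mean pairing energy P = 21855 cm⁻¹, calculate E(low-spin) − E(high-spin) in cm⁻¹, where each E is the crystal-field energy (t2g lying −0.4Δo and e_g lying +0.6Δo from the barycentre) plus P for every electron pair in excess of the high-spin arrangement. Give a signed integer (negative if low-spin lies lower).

Group 9 minus oxidation state +3 gives a d⁶ configuration for Co³⁺.
High-spin: t2g^4 e_g^2, CFSE = -0.4Δo = -9836 cm⁻¹.
For low-spin the configuration is t2g^6 e_g^0: orbital energy -2.4 × 24590 = -59016 cm⁻¹, and 2 additional pairs relative to high-spin add 43710 cm⁻¹, giving -15306 cm⁻¹.
Thus E(LS) − E(HS) = -5470 cm⁻¹.

-5470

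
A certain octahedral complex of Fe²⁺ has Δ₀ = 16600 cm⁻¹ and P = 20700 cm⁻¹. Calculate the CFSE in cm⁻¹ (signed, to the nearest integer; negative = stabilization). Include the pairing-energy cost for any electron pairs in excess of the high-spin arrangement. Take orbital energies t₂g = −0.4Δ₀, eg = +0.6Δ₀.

Group 8 minus oxidation state +2 gives a d⁶ configuration for Fe²⁺.
Since Δ₀ = 16600 cm⁻¹ < P = 20700 cm⁻¹, the complex adopts the high-spin configuration.
That gives t₂g⁴ eg².
Orbital CFSE = -0.4Δ₀ = -0.4 × 16600 = -6640 cm⁻¹.
High-spin has no excess pairs, so no pairing correction applies.

-6640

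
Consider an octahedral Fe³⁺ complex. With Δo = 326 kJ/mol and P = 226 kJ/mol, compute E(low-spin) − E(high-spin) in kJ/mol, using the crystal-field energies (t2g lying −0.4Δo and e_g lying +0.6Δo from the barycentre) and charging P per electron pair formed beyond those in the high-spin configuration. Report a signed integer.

Group 8 minus oxidation state +3 gives a d⁵ configuration for Fe³⁺.
In the high-spin limit (t2g^3 e_g^2) the orbital term is 0.0Δo = 0 kJ/mol, with no excess pairing.
For low-spin the configuration is t2g^5 e_g^0: orbital energy -2.0 × 326 = -652 kJ/mol, and 2 additional pairs relative to high-spin add 452 kJ/mol, giving -200 kJ/mol.
The difference is -200 − (0) = -200 kJ/mol, so low-spin lies lower.

-200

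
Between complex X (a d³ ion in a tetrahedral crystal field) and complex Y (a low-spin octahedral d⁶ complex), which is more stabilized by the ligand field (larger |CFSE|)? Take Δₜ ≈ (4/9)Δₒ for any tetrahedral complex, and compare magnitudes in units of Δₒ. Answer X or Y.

X: Tetrahedral fields are weak (Δₜ ≈ 4/9 Δₒ), so electrons fill high-spin; e² t₂¹, CFSE = -0.8Δₜ ≈ -0.36Δₒ.
Y: t₂g⁶ eg⁰, CFSE = -2.4Δₒ.
So Y has the larger |CFSE|.

Y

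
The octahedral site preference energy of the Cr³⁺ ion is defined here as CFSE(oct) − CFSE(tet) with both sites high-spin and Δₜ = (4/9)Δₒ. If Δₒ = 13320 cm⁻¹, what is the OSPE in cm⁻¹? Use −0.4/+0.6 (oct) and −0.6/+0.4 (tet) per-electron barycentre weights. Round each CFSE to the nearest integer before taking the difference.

-11248

Cr³⁺: group 6, so d-count = 6 − 3 = 3.
In an octahedral site d³ (HS) is t₂g³ eg⁰, giving CFSE(oct) = -1.2Δₒ = -15984 cm⁻¹.
Tetrahedral e² t₂¹ gives -0.8Δₜ = -0.8 × (4/9) × 13320 = -4736 cm⁻¹.
Subtracting, OSPE = -15984 − (-4736) = -11248 cm⁻¹.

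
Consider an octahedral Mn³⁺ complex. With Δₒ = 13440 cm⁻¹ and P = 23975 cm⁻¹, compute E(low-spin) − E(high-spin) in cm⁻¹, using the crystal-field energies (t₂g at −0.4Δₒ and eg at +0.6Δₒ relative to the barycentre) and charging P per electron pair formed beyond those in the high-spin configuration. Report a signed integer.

10535

Group 7 minus oxidation state +3 gives a d⁴ configuration for Mn³⁺.
High-spin d⁴ fills as t₂g³ eg¹ with CFSE 3(−0.4) + 1(+0.6) = -0.6Δₒ = -8064 cm⁻¹.
Low-spin t₂g⁴ eg⁰ gives -1.6Δₒ = -21504 cm⁻¹, but forming 1 extra pair costs 1P = 23975 cm⁻¹, so E(LS) = -21504 + 23975 = 2471 cm⁻¹.
The difference is 2471 − (-8064) = 10535 cm⁻¹, so high-spin lies lower.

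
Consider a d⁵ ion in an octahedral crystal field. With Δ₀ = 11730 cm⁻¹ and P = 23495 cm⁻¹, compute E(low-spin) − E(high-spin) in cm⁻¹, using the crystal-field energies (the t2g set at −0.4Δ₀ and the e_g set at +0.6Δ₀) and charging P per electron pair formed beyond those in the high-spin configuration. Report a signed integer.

High-spin d⁵ fills as t2g^3 e_g^2 with CFSE 3(−0.4) + 2(+0.6) = 0.0Δ₀ = 0 cm⁻¹.
Low-spin t2g^5 e_g^0 gives -2.0Δ₀ = -23460 cm⁻¹, but forming 2 extra pairs costs 2P = 46990 cm⁻¹, so E(LS) = -23460 + 46990 = 23530 cm⁻¹.
Thus E(LS) − E(HS) = 23530 cm⁻¹.

23530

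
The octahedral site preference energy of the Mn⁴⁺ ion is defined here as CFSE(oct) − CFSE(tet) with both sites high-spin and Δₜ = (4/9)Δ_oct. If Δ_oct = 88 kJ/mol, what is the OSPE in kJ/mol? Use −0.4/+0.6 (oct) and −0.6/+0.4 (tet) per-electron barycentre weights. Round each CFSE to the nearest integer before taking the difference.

Group 7 minus oxidation state +4 gives a d³ configuration for Mn⁴⁺.
In an octahedral site d³ (HS) is t₂g³ eg⁰, giving CFSE(oct) = -1.2Δ_oct = -106 kJ/mol.
In a tetrahedral site the filling is e² t₂¹: CFSE(tet) = -0.8Δₜ = -0.8 × (4/9)(88) = -31 kJ/mol.
OSPE = CFSE(oct) − CFSE(tet) = -106 − (-31) = -75 kJ/mol.

-75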